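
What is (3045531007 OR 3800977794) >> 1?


Step 1: 3045531007 | 3800977794 = 4153368063
Step 2: 4153368063 >> 1 = 2076684031

2076684031


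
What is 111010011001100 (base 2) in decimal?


111010011001100 in decimal = 29900

29900


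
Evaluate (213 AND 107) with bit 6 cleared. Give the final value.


Step 1: 213 & 107 = 65
Step 2: 65 & ~(1 << 6) = 1

1


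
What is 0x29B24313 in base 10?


29B24313 hex = 699548435 decimal

699548435


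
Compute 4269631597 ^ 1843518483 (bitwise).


0b11111110011111010110100001101101 ^ 0b1101101111000011101110000010011 = 0b10010011100111001011010001111110 = 2476520574

2476520574


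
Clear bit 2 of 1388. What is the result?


1388 & ~(1 << 2) = 1384

1384


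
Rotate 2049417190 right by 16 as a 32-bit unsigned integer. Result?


Rotate 0b1111010001001111001111111100110 right by 16 (32-bit) = 0b10011111111001100111101000100111 = 2682681895

2682681895


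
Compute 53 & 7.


0b110101 & 0b111 = 0b101 = 5

5


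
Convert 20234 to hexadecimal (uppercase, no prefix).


20234 = 4F0A hex

4F0A


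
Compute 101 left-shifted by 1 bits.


0b1100101 << 1 = 0b11001010 = 202

202


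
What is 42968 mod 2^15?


42968 & 32767 = 10200

10200


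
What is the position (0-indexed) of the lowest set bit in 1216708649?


0b1001000100001011000000000101001. Lowest set bit at position 0

0


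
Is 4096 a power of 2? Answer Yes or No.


0b1000000000000. Only one bit set => Yes

Yes


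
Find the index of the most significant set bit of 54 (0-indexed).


0b110110. Highest set bit at position 5

5


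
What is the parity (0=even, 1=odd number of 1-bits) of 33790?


0b1000001111111110 has 10 ones => parity 0

0


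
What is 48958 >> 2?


0b1011111100111110 >> 2 = 0b10111111001111 = 12239

12239


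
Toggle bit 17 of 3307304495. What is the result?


3307304495 ^ (1 << 17) = 3307304495 ^ 131072 = 3307435567

3307435567


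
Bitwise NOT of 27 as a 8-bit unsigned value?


~0b11011 = 0b11100100 = 228 (8-bit unsigned)

228


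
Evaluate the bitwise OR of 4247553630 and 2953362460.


0b11111101001011001000011001011110 | 0b10110000000010001011110000011100 = 0b11111101001011001011111001011110 = 4247567966

4247567966


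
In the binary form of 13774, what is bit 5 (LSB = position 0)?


0b11010111001110, position 5 = 0

0


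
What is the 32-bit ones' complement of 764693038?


764693038 ^ 4294967295 = 3530274257

3530274257


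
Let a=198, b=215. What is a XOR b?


198 ^ 215 = 17

17


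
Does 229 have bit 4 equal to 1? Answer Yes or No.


0b11100101, bit 4 = 0. No

No


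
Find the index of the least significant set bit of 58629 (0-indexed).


0b1110010100000101. Lowest set bit at position 0

0


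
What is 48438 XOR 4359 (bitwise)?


0b1011110100110110 ^ 0b1000100000111 = 0b1010110000110001 = 44081

44081


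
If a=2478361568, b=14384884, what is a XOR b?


2478361568 ^ 14384884 = 2472785172

2472785172


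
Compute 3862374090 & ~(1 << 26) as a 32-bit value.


3862374090 & ~(1 << 26) = 3795265226

3795265226


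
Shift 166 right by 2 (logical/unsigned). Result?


0b10100110 >> 2 = 0b101001 = 41

41


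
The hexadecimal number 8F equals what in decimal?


8F hex = 143 decimal

143


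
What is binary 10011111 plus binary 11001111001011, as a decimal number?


10011111 + 11001111001011 = 11010001101010 = 13418

13418


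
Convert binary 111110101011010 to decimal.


111110101011010 in decimal = 32090

32090


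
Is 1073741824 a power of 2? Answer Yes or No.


0b1000000000000000000000000000000. Only one bit set => Yes

Yes


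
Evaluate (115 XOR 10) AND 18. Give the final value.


Step 1: 115 ^ 10 = 121
Step 2: 121 & 18 = 16

16


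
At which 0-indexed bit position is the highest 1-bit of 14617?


0b11100100011001. Highest set bit at position 13

13


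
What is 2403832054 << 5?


0b10001111010001111001000011110110 << 5 = 0b1000111101000111100100001111011000000 = 76922625728

76922625728


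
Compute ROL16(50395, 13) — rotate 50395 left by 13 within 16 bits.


Rotate 0b1100010011011011 left by 13 (16-bit) = 0b111100010011011 = 30875

30875


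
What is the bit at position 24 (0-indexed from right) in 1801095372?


0b1101011010110101000100011001100, position 24 = 1

1


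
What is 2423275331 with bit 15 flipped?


2423275331 ^ (1 << 15) = 2423275331 ^ 32768 = 2423308099

2423308099


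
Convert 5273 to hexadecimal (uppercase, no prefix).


5273 = 1499 hex

1499


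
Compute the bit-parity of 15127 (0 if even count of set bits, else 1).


0b11101100010111 has 9 ones => parity 1

1


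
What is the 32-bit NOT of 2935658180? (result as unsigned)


~0b10101110111110101001011011000100 = 0b1010001000001010110100100111011 = 1359309115 (32-bit unsigned)

1359309115


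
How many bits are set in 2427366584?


0b10010000101011101010110010111000 has 15 set bits

15


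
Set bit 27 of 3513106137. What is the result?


3513106137 | (1 << 27) = 3513106137 | 134217728 = 3647323865

3647323865


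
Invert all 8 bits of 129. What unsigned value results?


129 ^ 255 = 126

126


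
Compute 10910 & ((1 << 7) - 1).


10910 & 127 = 30

30


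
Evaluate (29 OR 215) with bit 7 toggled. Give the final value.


Step 1: 29 | 215 = 223
Step 2: 223 ^ (1 << 7) = 223 ^ 128 = 95

95


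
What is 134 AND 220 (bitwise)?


0b10000110 & 0b11011100 = 0b10000100 = 132

132


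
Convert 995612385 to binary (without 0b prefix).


995612385 = 111011010101111101011011100001 in binary

111011010101111101011011100001


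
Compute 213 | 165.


0b11010101 | 0b10100101 = 0b11110101 = 245

245


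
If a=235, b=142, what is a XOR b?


235 ^ 142 = 101

101


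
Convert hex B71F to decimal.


B71F hex = 46879 decimal

46879


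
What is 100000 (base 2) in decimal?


100000 in decimal = 32

32


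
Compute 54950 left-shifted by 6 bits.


0b1101011010100110 << 6 = 0b1101011010100110000000 = 3516800

3516800


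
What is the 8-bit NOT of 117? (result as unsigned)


~0b1110101 = 0b10001010 = 138 (8-bit unsigned)

138


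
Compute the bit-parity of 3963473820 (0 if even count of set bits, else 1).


0b11101100001111011100111110011100 has 20 ones => parity 0

0


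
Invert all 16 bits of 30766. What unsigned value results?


30766 ^ 65535 = 34769

34769


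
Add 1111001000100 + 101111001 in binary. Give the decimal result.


1111001000100 + 101111001 = 1111110111101 = 8125

8125


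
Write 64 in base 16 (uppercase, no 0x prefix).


64 = 40 hex

40


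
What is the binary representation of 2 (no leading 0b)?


2 = 10 in binary

10


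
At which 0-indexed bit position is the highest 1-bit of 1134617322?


0b1000011101000001110001011101010. Highest set bit at position 30

30


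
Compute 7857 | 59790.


0b1111010110001 | 0b1110100110001110 = 0b1111111110111111 = 65471

65471


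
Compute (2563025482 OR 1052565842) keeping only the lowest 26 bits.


Step 1: 2563025482 | 1052565842 = 3204246362
Step 2: 3204246362 & 67108863 = 50129754

50129754


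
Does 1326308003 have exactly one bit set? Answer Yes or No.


0b1001111000011011101101010100011. Multiple bits set => No

No


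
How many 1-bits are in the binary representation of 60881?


0b1110110111010001 has 10 set bits

10


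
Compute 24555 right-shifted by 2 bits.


0b101111111101011 >> 2 = 0b1011111111010 = 6138

6138


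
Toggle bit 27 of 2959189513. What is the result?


2959189513 ^ (1 << 27) = 2959189513 ^ 134217728 = 3093407241

3093407241


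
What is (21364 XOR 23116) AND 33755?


Step 1: 21364 ^ 23116 = 2360
Step 2: 2360 & 33755 = 280

280


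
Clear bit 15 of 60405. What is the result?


60405 & ~(1 << 15) = 27637

27637


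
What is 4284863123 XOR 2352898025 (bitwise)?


0b11111111011001011101001010010011 ^ 0b10001100001111100101111111101001 = 0b1110011010110111000110101111010 = 1935379834

1935379834


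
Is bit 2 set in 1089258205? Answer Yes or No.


0b1000000111011001100001011011101, bit 2 = 1. Yes

Yes


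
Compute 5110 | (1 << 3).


5110 | (1 << 3) = 5110 | 8 = 5118

5118


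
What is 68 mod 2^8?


68 & 255 = 68

68


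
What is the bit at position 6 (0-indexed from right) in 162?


0b10100010, position 6 = 0

0


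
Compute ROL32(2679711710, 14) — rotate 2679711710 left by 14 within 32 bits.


Rotate 0b10011111101110010010011111011110 left by 14 (32-bit) = 0b1001001111101111010011111101110 = 1240967150

1240967150


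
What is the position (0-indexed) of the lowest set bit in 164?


0b10100100. Lowest set bit at position 2

2


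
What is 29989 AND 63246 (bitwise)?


0b111010100100101 & 0b1111011100001110 = 0b111010100000100 = 29956

29956


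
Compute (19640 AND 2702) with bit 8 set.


Step 1: 19640 & 2702 = 2184
Step 2: 2184 | (1 << 8) = 2184 | 256 = 2440

2440


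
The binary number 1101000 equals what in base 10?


1101000 in decimal = 104

104


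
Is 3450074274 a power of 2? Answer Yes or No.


0b11001101101000111111010010100010. Multiple bits set => No

No


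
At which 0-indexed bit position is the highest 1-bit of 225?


0b11100001. Highest set bit at position 7

7


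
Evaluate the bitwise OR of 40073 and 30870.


0b1001110010001001 | 0b111100010010110 = 0b1111110010011111 = 64671

64671


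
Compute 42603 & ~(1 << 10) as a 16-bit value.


42603 & ~(1 << 10) = 41579

41579


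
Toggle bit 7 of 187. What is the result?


187 ^ (1 << 7) = 187 ^ 128 = 59

59


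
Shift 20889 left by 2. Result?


0b101000110011001 << 2 = 0b10100011001100100 = 83556

83556


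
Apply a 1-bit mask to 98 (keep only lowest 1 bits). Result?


98 & 1 = 0

0


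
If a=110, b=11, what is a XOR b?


110 ^ 11 = 101

101


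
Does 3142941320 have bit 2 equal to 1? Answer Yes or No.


0b10111011010101010111101010001000, bit 2 = 0. No

No


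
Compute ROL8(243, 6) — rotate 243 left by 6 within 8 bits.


Rotate 0b11110011 left by 6 (8-bit) = 0b11111100 = 252

252


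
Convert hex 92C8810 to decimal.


92C8810 hex = 153913360 decimal

153913360


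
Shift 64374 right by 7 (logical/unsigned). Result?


0b1111101101110110 >> 7 = 0b111110110 = 502

502


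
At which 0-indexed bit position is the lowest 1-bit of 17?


0b10001. Lowest set bit at position 0

0


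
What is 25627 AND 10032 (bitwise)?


0b110010000011011 & 0b10011100110000 = 0b10010000010000 = 9232

9232


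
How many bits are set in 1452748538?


0b1010110100101110010111011111010 has 19 set bits

19


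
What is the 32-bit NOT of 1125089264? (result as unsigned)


~0b1000011000011110111111111110000 = 0b10111100111100001000000000001111 = 3169878031 (32-bit unsigned)

3169878031


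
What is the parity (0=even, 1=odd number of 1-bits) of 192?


0b11000000 has 2 ones => parity 0

0


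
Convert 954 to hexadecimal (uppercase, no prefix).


954 = 3BA hex

3BA


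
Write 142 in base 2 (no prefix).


142 = 10001110 in binary

10001110


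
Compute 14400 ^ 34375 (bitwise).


0b11100001000000 ^ 0b1000011001000111 = 0b1011111000000111 = 48647

48647


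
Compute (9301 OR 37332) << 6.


Step 1: 9301 | 37332 = 46549
Step 2: 46549 << 6 = 2979136

2979136


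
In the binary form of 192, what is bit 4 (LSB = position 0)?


0b11000000, position 4 = 0

0


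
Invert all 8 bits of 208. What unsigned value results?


208 ^ 255 = 47

47


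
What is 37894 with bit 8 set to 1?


37894 | (1 << 8) = 37894 | 256 = 38150

38150


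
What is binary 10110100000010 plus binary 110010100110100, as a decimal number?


10110100000010 + 110010100110100 = 1001001000110110 = 37430

37430


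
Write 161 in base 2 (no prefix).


161 = 10100001 in binary

10100001


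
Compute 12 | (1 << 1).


12 | (1 << 1) = 12 | 2 = 14

14


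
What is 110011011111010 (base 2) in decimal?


110011011111010 in decimal = 26362

26362


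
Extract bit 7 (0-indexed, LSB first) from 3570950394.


0b11010100110110000110000011111010, position 7 = 1

1


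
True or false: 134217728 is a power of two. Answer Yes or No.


0b1000000000000000000000000000. Only one bit set => Yes

Yes


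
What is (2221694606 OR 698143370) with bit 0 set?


Step 1: 2221694606 | 698143370 = 2919030414
Step 2: 2919030414 | (1 << 0) = 2919030414 | 1 = 2919030415

2919030415


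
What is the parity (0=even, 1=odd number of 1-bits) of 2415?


0b100101101111 has 8 ones => parity 0

0


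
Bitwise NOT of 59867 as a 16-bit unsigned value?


~0b1110100111011011 = 0b1011000100100 = 5668 (16-bit unsigned)

5668


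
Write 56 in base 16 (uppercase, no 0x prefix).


56 = 38 hex

38


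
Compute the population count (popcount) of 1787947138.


0b1101010100100011110100010000010 has 13 set bits

13


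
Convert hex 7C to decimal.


7C hex = 124 decimal

124


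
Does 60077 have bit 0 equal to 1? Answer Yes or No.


0b1110101010101101, bit 0 = 1. Yes

Yes


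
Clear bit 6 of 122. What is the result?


122 & ~(1 << 6) = 58

58


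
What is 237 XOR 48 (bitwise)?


0b11101101 ^ 0b110000 = 0b11011101 = 221

221


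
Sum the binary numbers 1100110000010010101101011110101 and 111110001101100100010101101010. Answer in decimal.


1100110000010010101101011110101 + 111110001101100100010101101010 = 10100100001111111010000001011111 = 2755633247

2755633247


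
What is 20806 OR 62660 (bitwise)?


0b101000101000110 | 0b1111010011000100 = 0b1111010111000110 = 62918

62918


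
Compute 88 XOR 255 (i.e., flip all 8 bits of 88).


88 ^ 255 = 167

167


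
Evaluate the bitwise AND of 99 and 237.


0b1100011 & 0b11101101 = 0b1100001 = 97

97


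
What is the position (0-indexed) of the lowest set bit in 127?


0b1111111. Lowest set bit at position 0

0


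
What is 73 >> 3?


0b1001001 >> 3 = 0b1001 = 9

9


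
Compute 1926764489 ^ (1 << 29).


1926764489 ^ (1 << 29) = 1926764489 ^ 536870912 = 1389893577

1389893577


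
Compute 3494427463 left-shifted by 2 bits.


0b11010000010010001011101101000111 << 2 = 0b1101000001001000101110110100011100 = 13977709852

13977709852


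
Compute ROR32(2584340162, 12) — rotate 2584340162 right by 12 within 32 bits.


Rotate 0b10011010000010011110011011000010 right by 12 (32-bit) = 0b1101100001010011010000010011110 = 1814667422

1814667422


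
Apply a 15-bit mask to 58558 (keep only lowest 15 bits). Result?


58558 & 32767 = 25790

25790


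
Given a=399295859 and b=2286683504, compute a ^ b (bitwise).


399295859 ^ 2286683504 = 2676015107

2676015107


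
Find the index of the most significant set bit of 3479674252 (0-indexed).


0b11001111011001111001110110001100. Highest set bit at position 31

31


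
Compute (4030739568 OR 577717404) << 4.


Step 1: 4030739568 | 577717404 = 4067390716
Step 2: 4067390716 << 4 = 65078251456

65078251456


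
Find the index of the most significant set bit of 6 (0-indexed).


0b110. Highest set bit at position 2

2


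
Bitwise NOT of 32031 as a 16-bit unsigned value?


~0b111110100011111 = 0b1000001011100000 = 33504 (16-bit unsigned)

33504


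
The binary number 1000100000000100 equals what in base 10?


1000100000000100 in decimal = 34820

34820


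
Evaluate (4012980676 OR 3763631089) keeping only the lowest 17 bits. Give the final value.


Step 1: 4012980676 | 3763631089 = 4017454069
Step 2: 4017454069 & 131071 = 97269

97269


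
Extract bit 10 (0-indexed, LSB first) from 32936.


0b1000000010101000, position 10 = 0

0


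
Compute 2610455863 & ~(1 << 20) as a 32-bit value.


2610455863 & ~(1 << 20) = 2609407287

2609407287


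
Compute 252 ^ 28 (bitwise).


0b11111100 ^ 0b11100 = 0b11100000 = 224

224


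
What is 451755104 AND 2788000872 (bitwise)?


0b11010111011010011110001100000 & 0b10100110001011011000010001101000 = 0b10001011010000010001100000 = 36504672

36504672


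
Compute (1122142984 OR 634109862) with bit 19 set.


Step 1: 1122142984 | 634109862 = 1743503278
Step 2: 1743503278 | (1 << 19) = 1743503278 | 524288 = 1743503278

1743503278


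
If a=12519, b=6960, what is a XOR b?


12519 ^ 6960 = 11223

11223


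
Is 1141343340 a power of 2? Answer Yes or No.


0b1000100000001111000010001101100. Multiple bits set => No

No


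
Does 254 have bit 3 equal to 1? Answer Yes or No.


0b11111110, bit 3 = 1. Yes

Yes


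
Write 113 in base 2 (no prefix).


113 = 1110001 in binary

1110001


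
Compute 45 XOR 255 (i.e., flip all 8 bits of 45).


45 ^ 255 = 210

210


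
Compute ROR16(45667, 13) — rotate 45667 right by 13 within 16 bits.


Rotate 0b1011001001100011 right by 13 (16-bit) = 0b1001001100011101 = 37661

37661


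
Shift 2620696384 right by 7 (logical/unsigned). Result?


0b10011100001101001010011101000000 >> 7 = 0b1001110000110100101001110 = 20474190

20474190


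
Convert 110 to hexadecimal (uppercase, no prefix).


110 = 6E hex

6E


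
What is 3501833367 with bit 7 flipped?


3501833367 ^ (1 << 7) = 3501833367 ^ 128 = 3501833239

3501833239


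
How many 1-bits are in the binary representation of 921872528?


0b110110111100101010100010010000 has 14 set bits

14


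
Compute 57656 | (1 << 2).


57656 | (1 << 2) = 57656 | 4 = 57660

57660


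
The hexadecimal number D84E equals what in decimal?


D84E hex = 55374 decimal

55374


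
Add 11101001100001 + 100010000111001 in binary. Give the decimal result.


11101001100001 + 100010000111001 = 111111010011010 = 32410

32410


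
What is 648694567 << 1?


0b100110101010100100101100100111 << 1 = 0b1001101010101001001011001001110 = 1297389134

1297389134


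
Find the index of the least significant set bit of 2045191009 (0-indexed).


0b1111001111001110010001101100001. Lowest set bit at position 0

0


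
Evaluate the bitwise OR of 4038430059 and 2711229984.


0b11110000101101011000110101101011 | 0b10100001100110100001011000100000 = 0b11110001101111111001111101101011 = 4055867243

4055867243


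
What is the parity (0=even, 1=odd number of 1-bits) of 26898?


0b110100100010010 has 6 ones => parity 0

0


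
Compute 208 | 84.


0b11010000 | 0b1010100 = 0b11010100 = 212

212


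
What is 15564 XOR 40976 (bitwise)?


0b11110011001100 ^ 0b1010000000010000 = 0b1001110011011100 = 40156

40156


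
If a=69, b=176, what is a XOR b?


69 ^ 176 = 245

245


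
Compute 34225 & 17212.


0b1000010110110001 & 0b100001100111100 = 0b100110000 = 304

304


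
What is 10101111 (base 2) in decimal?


10101111 in decimal = 175

175


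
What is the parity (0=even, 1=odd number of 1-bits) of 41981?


0b1010001111111101 has 11 ones => parity 1

1


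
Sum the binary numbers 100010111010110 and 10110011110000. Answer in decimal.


100010111010110 + 10110011110000 = 111001011000110 = 29382

29382


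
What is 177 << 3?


0b10110001 << 3 = 0b10110001000 = 1416

1416


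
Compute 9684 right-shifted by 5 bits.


0b10010111010100 >> 5 = 0b100101110 = 302

302


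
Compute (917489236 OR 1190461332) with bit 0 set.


Step 1: 917489236 | 1190461332 = 1996488660
Step 2: 1996488660 | (1 << 0) = 1996488660 | 1 = 1996488661

1996488661


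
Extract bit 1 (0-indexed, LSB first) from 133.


0b10000101, position 1 = 0

0


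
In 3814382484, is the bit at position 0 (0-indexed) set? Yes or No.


0b11100011010110101101101110010100, bit 0 = 0. No

No


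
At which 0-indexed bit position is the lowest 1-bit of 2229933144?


0b10000100111010100001010001011000. Lowest set bit at position 3

3


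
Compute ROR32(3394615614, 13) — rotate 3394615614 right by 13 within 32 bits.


Rotate 0b11001010010101011011100100111110 right by 13 (32-bit) = 0b11001001111101100101001010101101 = 3388363437

3388363437


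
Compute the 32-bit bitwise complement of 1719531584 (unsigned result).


~0b1100110011111011111100001000000 = 0b10011001100000100000011110111111 = 2575435711 (32-bit unsigned)

2575435711


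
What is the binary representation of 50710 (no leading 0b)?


50710 = 1100011000010110 in binary

1100011000010110


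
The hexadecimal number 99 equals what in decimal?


99 hex = 153 decimal

153


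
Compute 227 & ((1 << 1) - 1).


227 & 1 = 1

1


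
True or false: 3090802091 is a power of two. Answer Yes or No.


0b10111000001110011110010110101011. Multiple bits set => No

No


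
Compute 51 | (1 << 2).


51 | (1 << 2) = 51 | 4 = 55

55


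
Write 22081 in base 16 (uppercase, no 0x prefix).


22081 = 5641 hex

5641


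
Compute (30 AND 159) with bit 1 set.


Step 1: 30 & 159 = 30
Step 2: 30 | (1 << 1) = 30 | 2 = 30

30


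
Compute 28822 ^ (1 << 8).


28822 ^ (1 << 8) = 28822 ^ 256 = 29078

29078


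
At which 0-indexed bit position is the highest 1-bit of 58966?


0b1110011001010110. Highest set bit at position 15

15


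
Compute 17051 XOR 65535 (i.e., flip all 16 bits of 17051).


17051 ^ 65535 = 48484

48484


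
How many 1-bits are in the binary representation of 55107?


0b1101011101000011 has 9 set bits

9


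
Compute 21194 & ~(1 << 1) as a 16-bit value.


21194 & ~(1 << 1) = 21192

21192


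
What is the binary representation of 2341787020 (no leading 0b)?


2341787020 = 10001011100101001101010110001100 in binary

10001011100101001101010110001100


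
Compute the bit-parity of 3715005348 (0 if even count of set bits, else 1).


0b11011101011011100111101110100100 has 20 ones => parity 0

0


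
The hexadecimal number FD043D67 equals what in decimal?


FD043D67 hex = 4244913511 decimal

4244913511


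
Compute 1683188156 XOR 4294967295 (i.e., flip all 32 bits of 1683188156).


1683188156 ^ 4294967295 = 2611779139

2611779139


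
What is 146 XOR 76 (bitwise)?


0b10010010 ^ 0b1001100 = 0b11011110 = 222

222


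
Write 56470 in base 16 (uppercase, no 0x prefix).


56470 = DC96 hex

DC96


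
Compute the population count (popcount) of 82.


0b1010010 has 3 set bits

3


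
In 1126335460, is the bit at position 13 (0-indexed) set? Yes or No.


0b1000011001000101000001111100100, bit 13 = 0. No

No


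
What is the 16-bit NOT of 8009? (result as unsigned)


~0b1111101001001 = 0b1110000010110110 = 57526 (16-bit unsigned)

57526


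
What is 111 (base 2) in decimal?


111 in decimal = 7

7


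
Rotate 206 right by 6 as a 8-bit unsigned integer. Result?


Rotate 0b11001110 right by 6 (8-bit) = 0b111011 = 59

59


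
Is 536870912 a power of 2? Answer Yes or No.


0b100000000000000000000000000000. Only one bit set => Yes

Yes


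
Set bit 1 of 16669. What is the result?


16669 | (1 << 1) = 16669 | 2 = 16671

16671


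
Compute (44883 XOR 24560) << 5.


Step 1: 44883 ^ 24560 = 61603
Step 2: 61603 << 5 = 1971296

1971296


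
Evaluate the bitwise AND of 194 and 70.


0b11000010 & 0b1000110 = 0b1000010 = 66

66


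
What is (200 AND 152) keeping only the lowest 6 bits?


Step 1: 200 & 152 = 136
Step 2: 136 & 63 = 8

8


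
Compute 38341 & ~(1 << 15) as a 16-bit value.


38341 & ~(1 << 15) = 5573

5573


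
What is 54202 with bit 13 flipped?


54202 ^ (1 << 13) = 54202 ^ 8192 = 62394

62394


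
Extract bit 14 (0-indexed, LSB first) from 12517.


0b11000011100101, position 14 = 0

0


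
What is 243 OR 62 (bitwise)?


0b11110011 | 0b111110 = 0b11111111 = 255

255


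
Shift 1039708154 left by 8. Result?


0b111101111110001010111111111010 << 8 = 0b11110111111000101011111111101000000000 = 266165287424

266165287424


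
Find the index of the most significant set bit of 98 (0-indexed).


0b1100010. Highest set bit at position 6

6


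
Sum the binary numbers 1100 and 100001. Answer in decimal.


1100 + 100001 = 101101 = 45

45


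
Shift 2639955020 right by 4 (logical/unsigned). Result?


0b10011101010110101000010001001100 >> 4 = 0b1001110101011010100001000100 = 164997188

164997188


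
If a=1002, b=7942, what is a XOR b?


1002 ^ 7942 = 7404

7404


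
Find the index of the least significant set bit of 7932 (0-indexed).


0b1111011111100. Lowest set bit at position 2

2


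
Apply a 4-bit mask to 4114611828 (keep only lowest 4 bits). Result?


4114611828 & 15 = 4

4


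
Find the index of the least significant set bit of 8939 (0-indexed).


0b10001011101011. Lowest set bit at position 0

0


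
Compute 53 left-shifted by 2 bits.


0b110101 << 2 = 0b11010100 = 212

212


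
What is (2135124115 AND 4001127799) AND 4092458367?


Step 1: 2135124115 & 4001127799 = 1849706515
Step 2: 1849706515 & 4092458367 = 1648377875

1648377875


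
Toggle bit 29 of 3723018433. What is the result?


3723018433 ^ (1 << 29) = 3723018433 ^ 536870912 = 4259889345

4259889345


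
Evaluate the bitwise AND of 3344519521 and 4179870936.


0b11000111010110010101000101100001 & 0b11111001001000111100010011011000 = 0b11000001000000010100000001000000 = 3238084672

3238084672


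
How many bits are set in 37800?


0b1001001110101000 has 7 set bits

7


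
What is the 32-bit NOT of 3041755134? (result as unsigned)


~0b10110101010011010111111111111110 = 0b1001010101100101000000000000001 = 1253212161 (32-bit unsigned)

1253212161


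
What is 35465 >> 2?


0b1000101010001001 >> 2 = 0b10001010100010 = 8866

8866


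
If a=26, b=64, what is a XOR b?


26 ^ 64 = 90

90


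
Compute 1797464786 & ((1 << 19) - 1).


1797464786 & 524287 = 205522

205522


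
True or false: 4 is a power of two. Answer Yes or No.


0b100. Only one bit set => Yes

Yes


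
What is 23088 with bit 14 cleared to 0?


23088 & ~(1 << 14) = 6704

6704


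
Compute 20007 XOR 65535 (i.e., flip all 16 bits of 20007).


20007 ^ 65535 = 45528

45528


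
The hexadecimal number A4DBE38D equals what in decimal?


A4DBE38D hex = 2765874061 decimal

2765874061


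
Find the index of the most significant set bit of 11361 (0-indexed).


0b10110001100001. Highest set bit at position 13

13


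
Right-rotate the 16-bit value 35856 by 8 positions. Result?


Rotate 0b1000110000010000 right by 8 (16-bit) = 0b1000010001100 = 4236

4236


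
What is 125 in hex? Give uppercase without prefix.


125 = 7D hex

7D


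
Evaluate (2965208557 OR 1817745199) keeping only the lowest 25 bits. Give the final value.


Step 1: 2965208557 | 1817745199 = 4244504559
Step 2: 4244504559 & 33554431 = 16646127

16646127


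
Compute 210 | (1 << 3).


210 | (1 << 3) = 210 | 8 = 218

218


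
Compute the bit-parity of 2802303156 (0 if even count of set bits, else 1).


0b10100111000001111100000010110100 has 14 ones => parity 0

0


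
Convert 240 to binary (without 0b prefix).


240 = 11110000 in binary

11110000


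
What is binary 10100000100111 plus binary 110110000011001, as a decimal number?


10100000100111 + 110110000011001 = 1001010001000000 = 37952

37952


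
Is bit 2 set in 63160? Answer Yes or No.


0b1111011010111000, bit 2 = 0. No

No


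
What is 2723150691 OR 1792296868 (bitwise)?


0b10100010010011111111101101100011 | 0b1101010110101000100011110100100 = 0b11101010110111111111111111100111 = 3940548583

3940548583


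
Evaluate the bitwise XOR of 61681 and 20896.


0b1111000011110001 ^ 0b101000110100000 = 0b1010000101010001 = 41297

41297


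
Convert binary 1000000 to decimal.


1000000 in decimal = 64

64


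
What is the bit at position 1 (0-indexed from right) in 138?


0b10001010, position 1 = 1

1


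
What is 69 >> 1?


0b1000101 >> 1 = 0b100010 = 34

34


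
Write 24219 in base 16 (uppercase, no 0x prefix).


24219 = 5E9B hex

5E9B


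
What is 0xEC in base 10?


EC hex = 236 decimal

236


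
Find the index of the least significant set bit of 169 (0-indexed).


0b10101001. Lowest set bit at position 0

0


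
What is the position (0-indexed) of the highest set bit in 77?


0b1001101. Highest set bit at position 6

6


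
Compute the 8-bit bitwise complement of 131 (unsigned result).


~0b10000011 = 0b1111100 = 124 (8-bit unsigned)

124


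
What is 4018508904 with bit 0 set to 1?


4018508904 | (1 << 0) = 4018508904 | 1 = 4018508905

4018508905


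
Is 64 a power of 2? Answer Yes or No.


0b1000000. Only one bit set => Yes

Yes


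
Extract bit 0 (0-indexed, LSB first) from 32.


0b100000, position 0 = 0

0


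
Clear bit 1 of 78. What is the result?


78 & ~(1 << 1) = 76

76


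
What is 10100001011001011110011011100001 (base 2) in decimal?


10100001011001011110011011100001 in decimal = 2707810017

2707810017


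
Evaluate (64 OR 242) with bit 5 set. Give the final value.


Step 1: 64 | 242 = 242
Step 2: 242 | (1 << 5) = 242 | 32 = 242

242


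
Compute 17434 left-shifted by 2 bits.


0b100010000011010 << 2 = 0b10001000001101000 = 69736

69736


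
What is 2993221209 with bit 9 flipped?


2993221209 ^ (1 << 9) = 2993221209 ^ 512 = 2993220697

2993220697


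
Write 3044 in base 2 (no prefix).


3044 = 101111100100 in binary

101111100100


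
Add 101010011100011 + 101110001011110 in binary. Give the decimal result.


101010011100011 + 101110001011110 = 1011000101000001 = 45377

45377


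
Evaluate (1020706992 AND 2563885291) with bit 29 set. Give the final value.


Step 1: 1020706992 & 2563885291 = 416333984
Step 2: 416333984 | (1 << 29) = 416333984 | 536870912 = 953204896

953204896


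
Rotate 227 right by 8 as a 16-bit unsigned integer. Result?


Rotate 0b11100011 right by 8 (16-bit) = 0b1110001100000000 = 58112

58112


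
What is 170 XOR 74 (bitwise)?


0b10101010 ^ 0b1001010 = 0b11100000 = 224

224


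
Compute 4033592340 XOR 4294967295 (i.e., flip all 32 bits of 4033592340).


4033592340 ^ 4294967295 = 261374955

261374955


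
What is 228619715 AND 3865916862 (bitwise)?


0b1101101000000111010111000011 & 0b11100110011011010011010110111110 = 0b100001000000011010110000010 = 69219714

69219714


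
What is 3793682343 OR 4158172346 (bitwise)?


0b11100010000111101111111110100111 | 0b11110111110110001010110010111010 = 0b11110111110111101111111110111111 = 4158586815

4158586815


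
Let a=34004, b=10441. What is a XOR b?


34004 ^ 10441 = 44061

44061


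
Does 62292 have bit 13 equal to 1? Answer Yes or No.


0b1111001101010100, bit 13 = 1. Yes

Yes


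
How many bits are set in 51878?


0b1100101010100110 has 8 set bits

8


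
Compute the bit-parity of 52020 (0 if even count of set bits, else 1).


0b1100101100110100 has 8 ones => parity 0

0


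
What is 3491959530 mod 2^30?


3491959530 & 1073741823 = 270734058

270734058


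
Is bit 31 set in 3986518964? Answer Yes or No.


0b11101101100111010111001110110100, bit 31 = 1. Yes

Yes


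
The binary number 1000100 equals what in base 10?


1000100 in decimal = 68

68


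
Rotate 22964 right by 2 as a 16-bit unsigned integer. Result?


Rotate 0b101100110110100 right by 2 (16-bit) = 0b1011001101101 = 5741

5741


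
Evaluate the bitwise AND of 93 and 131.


0b1011101 & 0b10000011 = 0b1 = 1

1


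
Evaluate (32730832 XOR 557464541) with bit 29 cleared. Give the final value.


Step 1: 32730832 ^ 557464541 = 550065421
Step 2: 550065421 & ~(1 << 29) = 13194509

13194509


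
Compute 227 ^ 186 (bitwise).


0b11100011 ^ 0b10111010 = 0b1011001 = 89

89


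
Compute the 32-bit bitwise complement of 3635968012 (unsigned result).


~0b11011000101110000111100000001100 = 0b100111010001111000011111110011 = 658999283 (32-bit unsigned)

658999283


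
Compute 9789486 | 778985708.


0b100101010110000000101110 | 0b101110011011100110000011101100 = 0b101110111111110110000011101110 = 788488430

788488430


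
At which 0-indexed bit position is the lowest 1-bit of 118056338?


0b111000010010110010110010010. Lowest set bit at position 1

1


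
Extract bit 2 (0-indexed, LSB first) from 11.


0b1011, position 2 = 0

0


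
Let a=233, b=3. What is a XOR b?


233 ^ 3 = 234

234


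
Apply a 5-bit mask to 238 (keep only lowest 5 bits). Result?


238 & 31 = 14

14


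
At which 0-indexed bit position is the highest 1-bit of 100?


0b1100100. Highest set bit at position 6

6


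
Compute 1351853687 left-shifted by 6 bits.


0b1010000100100111010011001110111 << 6 = 0b1010000100100111010011001110111000000 = 86518635968

86518635968


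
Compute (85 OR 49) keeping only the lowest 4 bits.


Step 1: 85 | 49 = 117
Step 2: 117 & 15 = 5

5


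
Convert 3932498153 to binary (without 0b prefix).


3932498153 = 11101010011001010010100011101001 in binary

11101010011001010010100011101001


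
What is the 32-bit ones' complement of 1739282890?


1739282890 ^ 4294967295 = 2555684405

2555684405


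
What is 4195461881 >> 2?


0b11111010000100011010101011111001 >> 2 = 0b111110100001000110101010111110 = 1048865470

1048865470


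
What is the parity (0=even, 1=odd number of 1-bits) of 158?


0b10011110 has 5 ones => parity 1

1


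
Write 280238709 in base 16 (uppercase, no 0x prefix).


280238709 = 10B41A75 hex

10B41A75


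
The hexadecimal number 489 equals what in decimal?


489 hex = 1161 decimal

1161


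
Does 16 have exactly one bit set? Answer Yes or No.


0b10000. Only one bit set => Yes

Yes


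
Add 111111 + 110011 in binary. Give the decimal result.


111111 + 110011 = 1110010 = 114

114


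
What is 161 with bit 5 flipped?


161 ^ (1 << 5) = 161 ^ 32 = 129

129


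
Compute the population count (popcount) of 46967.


0b1011011101110111 has 12 set bits

12


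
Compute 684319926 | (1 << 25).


684319926 | (1 << 25) = 684319926 | 33554432 = 717874358

717874358


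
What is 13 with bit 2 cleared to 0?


13 & ~(1 << 2) = 9

9


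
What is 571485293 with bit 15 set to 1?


571485293 | (1 << 15) = 571485293 | 32768 = 571518061

571518061


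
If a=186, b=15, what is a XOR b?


186 ^ 15 = 181

181


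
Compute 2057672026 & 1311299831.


0b1111010101001011001010101011010 & 0b1001110001010001101100011110111 = 0b1001010001000001001000001010010 = 1243648082

1243648082


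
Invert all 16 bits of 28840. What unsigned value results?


28840 ^ 65535 = 36695

36695


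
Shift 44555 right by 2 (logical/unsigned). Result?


0b1010111000001011 >> 2 = 0b10101110000010 = 11138

11138


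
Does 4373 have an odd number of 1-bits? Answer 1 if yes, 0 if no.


0b1000100010101 has 5 ones => parity 1

1


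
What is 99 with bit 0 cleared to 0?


99 & ~(1 << 0) = 98

98


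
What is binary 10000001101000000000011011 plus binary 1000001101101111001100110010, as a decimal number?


10000001101000000000011011 + 1000001101101111001100110010 = 1010001111010111001101001101 = 171799373

171799373


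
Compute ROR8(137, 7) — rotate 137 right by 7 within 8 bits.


Rotate 0b10001001 right by 7 (8-bit) = 0b10011 = 19

19


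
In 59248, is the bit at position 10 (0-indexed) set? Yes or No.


0b1110011101110000, bit 10 = 1. Yes

Yes


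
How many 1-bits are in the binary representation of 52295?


0b1100110001000111 has 8 set bits

8


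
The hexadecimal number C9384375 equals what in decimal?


C9384375 hex = 3375907701 decimal

3375907701


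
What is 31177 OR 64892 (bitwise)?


0b111100111001001 | 0b1111110101111100 = 0b1111110111111101 = 65021

65021


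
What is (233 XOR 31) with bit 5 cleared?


Step 1: 233 ^ 31 = 246
Step 2: 246 & ~(1 << 5) = 214

214


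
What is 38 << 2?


0b100110 << 2 = 0b10011000 = 152

152


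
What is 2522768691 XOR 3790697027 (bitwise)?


0b10010110010111100110010100110011 ^ 0b11100001111100010111001001000011 = 0b1110111101011110001011101110000 = 2007963504

2007963504


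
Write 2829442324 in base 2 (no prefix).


2829442324 = 10101000101001011101110100010100 in binary

10101000101001011101110100010100


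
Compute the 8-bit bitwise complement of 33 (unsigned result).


~0b100001 = 0b11011110 = 222 (8-bit unsigned)

222


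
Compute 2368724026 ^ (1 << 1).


2368724026 ^ (1 << 1) = 2368724026 ^ 2 = 2368724024

2368724024


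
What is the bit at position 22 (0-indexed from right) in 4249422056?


0b11111101010010010000100011101000, position 22 = 1

1


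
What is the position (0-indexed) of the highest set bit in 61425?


0b1110111111110001. Highest set bit at position 15

15


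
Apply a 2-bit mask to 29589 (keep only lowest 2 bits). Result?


29589 & 3 = 1

1


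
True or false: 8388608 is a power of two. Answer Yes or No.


0b100000000000000000000000. Only one bit set => Yes

Yes


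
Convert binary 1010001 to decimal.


1010001 in decimal = 81

81


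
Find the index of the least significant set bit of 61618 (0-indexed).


0b1111000010110010. Lowest set bit at position 1

1


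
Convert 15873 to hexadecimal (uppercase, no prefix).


15873 = 3E01 hex

3E01


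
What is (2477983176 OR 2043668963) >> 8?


Step 1: 2477983176 | 2043668963 = 4227853803
Step 2: 4227853803 >> 8 = 16515053

16515053


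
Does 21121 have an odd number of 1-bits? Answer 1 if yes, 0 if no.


0b101001010000001 has 5 ones => parity 1

1


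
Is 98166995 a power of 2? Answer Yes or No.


0b101110110011110100011010011. Multiple bits set => No

No


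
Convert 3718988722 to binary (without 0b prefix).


3718988722 = 11011101101010110100001110110010 in binary

11011101101010110100001110110010


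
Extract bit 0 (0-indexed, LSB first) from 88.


0b1011000, position 0 = 0

0


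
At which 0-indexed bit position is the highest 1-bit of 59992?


0b1110101001011000. Highest set bit at position 15

15


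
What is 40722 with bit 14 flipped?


40722 ^ (1 << 14) = 40722 ^ 16384 = 57106

57106


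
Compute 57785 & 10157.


0b1110000110111001 & 0b10011110101101 = 0b10000110101001 = 8617

8617


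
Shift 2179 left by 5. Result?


0b100010000011 << 5 = 0b10001000001100000 = 69728

69728


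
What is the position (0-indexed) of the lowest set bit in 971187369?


0b111001111000110010010010101001. Lowest set bit at position 0

0


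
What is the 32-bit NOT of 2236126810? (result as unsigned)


~0b10000101010010001001011001011010 = 0b1111010101101110110100110100101 = 2058840485 (32-bit unsigned)

2058840485


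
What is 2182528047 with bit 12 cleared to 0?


2182528047 & ~(1 << 12) = 2182523951

2182523951
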